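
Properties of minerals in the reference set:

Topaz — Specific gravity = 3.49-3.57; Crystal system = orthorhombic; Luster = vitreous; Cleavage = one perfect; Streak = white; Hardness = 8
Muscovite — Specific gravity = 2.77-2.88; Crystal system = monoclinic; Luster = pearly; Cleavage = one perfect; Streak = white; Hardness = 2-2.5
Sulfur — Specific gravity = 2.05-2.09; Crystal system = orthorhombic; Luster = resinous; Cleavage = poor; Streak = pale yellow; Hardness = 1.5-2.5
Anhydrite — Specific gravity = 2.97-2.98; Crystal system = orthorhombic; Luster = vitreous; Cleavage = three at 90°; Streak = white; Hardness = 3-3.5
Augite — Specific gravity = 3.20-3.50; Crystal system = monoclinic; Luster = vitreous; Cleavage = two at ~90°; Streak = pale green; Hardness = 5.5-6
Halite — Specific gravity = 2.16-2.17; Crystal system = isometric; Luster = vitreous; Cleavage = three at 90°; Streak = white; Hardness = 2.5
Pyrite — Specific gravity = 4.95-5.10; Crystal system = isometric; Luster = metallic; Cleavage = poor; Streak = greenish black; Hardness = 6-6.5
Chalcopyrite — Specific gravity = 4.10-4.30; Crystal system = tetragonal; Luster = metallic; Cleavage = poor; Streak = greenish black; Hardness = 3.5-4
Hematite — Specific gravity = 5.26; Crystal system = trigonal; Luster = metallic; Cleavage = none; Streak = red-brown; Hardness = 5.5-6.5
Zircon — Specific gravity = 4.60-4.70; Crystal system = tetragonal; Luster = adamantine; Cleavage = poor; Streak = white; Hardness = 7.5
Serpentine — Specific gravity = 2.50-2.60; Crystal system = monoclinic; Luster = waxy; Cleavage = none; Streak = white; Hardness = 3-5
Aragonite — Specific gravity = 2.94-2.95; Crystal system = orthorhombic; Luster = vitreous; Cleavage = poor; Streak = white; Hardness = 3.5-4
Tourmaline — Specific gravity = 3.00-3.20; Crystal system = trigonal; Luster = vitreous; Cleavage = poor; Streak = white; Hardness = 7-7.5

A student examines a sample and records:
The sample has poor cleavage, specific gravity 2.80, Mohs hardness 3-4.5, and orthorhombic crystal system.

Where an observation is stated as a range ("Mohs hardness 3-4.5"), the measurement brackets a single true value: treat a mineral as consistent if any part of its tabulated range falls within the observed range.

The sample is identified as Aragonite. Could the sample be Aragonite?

Poor cleavage — consistent with Aragonite (cleavage poor).
Specific gravity 2.80 — Aragonite has SG 2.94-2.95; which does not match.
Mohs hardness 3-4.5 — consistent with Aragonite (hardness 3.5-4).
Orthorhombic crystal system — consistent with Aragonite (orthorhombic system).
Aragonite is excluded by the specific gravity.

No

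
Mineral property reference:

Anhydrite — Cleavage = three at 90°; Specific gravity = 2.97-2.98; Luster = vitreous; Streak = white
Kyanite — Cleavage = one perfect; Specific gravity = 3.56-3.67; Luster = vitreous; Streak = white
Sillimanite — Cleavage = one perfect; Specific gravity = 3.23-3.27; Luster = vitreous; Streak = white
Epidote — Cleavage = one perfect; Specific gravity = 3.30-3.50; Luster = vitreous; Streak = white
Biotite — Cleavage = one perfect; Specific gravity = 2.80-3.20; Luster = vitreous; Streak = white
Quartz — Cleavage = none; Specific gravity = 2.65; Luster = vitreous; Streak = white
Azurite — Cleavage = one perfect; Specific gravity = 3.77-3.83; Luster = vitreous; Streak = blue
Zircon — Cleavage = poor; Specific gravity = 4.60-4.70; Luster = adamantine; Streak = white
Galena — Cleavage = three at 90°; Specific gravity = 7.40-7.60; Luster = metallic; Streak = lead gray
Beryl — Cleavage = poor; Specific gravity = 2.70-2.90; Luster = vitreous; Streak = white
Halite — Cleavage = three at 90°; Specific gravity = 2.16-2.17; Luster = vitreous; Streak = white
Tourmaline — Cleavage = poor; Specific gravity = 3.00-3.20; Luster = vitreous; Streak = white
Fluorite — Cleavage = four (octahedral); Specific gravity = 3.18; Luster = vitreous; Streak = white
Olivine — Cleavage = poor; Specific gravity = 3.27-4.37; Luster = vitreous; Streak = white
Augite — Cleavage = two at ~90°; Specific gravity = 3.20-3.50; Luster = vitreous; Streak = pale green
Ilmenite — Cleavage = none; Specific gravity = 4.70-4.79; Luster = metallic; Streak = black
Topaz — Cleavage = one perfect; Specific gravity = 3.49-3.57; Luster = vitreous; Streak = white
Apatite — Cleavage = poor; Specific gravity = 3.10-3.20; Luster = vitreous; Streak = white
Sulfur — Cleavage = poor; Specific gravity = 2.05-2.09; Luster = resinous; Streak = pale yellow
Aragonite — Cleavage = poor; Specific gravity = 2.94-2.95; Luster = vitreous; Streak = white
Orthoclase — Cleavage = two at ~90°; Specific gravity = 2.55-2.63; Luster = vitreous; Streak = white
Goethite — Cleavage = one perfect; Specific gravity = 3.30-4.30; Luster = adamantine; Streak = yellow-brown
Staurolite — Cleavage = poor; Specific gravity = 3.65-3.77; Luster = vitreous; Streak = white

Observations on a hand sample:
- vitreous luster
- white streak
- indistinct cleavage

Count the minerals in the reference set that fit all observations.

Vitreous luster is inconsistent with Zircon, Galena, Ilmenite, Sulfur, Goethite.
White streak eliminates Azurite, Augite.
Indistinct cleavage: leaves Beryl, Tourmaline, Olivine, Apatite, Aragonite, Staurolite.
Consistent with every observation: Apatite, Aragonite, Beryl, Olivine, Staurolite, Tourmaline.
That is 6 minerals.

6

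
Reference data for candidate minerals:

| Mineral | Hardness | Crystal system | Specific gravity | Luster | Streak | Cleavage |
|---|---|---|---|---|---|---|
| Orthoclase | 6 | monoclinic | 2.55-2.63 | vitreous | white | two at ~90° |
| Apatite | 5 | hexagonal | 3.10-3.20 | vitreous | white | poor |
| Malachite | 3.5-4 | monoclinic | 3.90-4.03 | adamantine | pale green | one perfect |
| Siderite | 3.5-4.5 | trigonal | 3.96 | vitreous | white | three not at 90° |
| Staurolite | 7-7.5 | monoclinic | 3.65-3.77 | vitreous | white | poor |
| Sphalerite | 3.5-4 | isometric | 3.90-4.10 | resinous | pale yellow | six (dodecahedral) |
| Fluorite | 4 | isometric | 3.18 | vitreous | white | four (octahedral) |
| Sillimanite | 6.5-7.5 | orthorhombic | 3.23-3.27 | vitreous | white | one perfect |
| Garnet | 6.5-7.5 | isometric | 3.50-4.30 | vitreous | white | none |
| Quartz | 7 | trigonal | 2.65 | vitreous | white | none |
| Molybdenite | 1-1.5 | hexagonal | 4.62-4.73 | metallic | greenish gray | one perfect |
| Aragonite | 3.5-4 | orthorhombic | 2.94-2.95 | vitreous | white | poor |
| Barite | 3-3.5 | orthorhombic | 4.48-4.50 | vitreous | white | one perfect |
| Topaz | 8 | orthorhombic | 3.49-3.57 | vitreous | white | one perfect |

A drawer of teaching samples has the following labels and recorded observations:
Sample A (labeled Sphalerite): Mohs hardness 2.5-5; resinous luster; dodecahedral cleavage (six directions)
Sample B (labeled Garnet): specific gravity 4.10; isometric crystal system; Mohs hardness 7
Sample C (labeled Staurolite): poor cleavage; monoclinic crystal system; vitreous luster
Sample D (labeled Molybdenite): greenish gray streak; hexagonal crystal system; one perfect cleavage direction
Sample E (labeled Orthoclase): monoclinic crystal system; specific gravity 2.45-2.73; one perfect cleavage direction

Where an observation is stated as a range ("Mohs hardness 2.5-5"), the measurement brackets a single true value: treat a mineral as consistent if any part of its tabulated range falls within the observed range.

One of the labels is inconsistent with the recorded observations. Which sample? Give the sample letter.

Sample A: every observation is compatible with the reference values for Sphalerite.
Sample B: every observation is compatible with the reference values for Garnet.
Sample C: every observation is compatible with the reference values for Staurolite.
Sample D: every observation is compatible with the reference values for Molybdenite.
Sample E: Orthoclase has cleavage two at ~90°, but the record shows one perfect cleavage direction — this label is wrong.
Sample E is the mislabeled one.

E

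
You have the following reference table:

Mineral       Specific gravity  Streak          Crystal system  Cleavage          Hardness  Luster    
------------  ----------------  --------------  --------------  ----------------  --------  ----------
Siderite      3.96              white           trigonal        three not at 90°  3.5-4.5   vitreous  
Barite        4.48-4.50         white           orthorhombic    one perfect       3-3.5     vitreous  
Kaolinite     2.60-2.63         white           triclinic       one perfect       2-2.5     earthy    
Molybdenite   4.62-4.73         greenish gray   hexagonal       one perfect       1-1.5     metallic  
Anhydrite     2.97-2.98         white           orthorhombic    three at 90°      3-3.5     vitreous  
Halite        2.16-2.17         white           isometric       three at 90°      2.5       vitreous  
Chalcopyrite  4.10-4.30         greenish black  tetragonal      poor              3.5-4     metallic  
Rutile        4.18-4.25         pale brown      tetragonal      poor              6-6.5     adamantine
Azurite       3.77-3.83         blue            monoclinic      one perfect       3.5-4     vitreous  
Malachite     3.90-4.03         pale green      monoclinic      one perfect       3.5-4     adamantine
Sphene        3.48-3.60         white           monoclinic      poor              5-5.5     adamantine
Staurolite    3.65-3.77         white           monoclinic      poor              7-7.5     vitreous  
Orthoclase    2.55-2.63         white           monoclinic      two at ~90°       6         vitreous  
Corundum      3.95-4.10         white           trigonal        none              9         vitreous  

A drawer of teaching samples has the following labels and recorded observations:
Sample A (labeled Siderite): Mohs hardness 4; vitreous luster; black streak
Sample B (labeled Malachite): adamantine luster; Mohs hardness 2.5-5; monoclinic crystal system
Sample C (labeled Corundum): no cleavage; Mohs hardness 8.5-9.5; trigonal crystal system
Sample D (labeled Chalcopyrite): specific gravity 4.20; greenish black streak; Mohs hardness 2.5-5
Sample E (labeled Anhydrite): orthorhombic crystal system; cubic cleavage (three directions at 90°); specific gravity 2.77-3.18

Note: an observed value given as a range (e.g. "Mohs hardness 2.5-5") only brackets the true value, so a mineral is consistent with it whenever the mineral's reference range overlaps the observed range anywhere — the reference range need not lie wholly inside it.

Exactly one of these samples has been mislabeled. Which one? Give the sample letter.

Sample A: Siderite has white streak, but the record shows black streak — this label is wrong.
Sample B: nothing contradicts Malachite.
Sample C: nothing contradicts Corundum.
Sample D: nothing contradicts Chalcopyrite.
Sample E: nothing contradicts Anhydrite.
Only sample A is inconsistent with its label.

A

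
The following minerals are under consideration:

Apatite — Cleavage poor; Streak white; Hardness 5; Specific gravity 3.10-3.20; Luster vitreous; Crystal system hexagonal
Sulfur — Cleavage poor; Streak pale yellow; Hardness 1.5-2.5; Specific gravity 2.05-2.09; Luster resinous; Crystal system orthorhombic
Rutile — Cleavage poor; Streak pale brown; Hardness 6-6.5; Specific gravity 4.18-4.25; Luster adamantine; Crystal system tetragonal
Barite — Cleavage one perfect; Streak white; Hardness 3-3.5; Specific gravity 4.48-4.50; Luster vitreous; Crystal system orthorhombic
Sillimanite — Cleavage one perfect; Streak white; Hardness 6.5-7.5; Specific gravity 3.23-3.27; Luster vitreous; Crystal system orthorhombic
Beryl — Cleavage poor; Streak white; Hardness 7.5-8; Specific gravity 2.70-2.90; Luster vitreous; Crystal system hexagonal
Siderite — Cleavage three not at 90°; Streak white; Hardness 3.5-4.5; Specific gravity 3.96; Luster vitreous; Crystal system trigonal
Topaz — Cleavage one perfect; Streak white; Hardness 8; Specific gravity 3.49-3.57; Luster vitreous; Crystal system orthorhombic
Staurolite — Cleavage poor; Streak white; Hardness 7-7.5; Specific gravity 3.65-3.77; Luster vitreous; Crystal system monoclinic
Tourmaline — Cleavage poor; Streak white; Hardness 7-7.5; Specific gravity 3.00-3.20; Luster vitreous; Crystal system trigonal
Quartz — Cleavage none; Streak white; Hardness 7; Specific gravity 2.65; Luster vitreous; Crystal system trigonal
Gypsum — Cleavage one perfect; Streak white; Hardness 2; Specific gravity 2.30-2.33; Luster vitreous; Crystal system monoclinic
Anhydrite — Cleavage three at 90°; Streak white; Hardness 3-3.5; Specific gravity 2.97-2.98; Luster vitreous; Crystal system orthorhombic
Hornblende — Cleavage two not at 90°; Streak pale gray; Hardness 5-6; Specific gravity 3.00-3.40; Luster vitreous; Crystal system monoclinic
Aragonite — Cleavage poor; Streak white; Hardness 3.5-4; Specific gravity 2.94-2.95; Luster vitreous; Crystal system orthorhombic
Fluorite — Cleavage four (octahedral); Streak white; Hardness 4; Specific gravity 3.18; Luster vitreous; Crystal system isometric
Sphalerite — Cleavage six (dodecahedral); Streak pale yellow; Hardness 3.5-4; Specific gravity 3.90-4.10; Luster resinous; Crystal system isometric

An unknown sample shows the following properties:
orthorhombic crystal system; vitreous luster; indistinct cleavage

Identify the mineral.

Aragonite

Orthorhombic crystal system — only Sulfur, Barite, Sillimanite, Topaz, Anhydrite, Aragonite remain.
Vitreous luster rules out Sulfur.
Indistinct cleavage — leaves Aragonite.
Only Aragonite satisfies all observations.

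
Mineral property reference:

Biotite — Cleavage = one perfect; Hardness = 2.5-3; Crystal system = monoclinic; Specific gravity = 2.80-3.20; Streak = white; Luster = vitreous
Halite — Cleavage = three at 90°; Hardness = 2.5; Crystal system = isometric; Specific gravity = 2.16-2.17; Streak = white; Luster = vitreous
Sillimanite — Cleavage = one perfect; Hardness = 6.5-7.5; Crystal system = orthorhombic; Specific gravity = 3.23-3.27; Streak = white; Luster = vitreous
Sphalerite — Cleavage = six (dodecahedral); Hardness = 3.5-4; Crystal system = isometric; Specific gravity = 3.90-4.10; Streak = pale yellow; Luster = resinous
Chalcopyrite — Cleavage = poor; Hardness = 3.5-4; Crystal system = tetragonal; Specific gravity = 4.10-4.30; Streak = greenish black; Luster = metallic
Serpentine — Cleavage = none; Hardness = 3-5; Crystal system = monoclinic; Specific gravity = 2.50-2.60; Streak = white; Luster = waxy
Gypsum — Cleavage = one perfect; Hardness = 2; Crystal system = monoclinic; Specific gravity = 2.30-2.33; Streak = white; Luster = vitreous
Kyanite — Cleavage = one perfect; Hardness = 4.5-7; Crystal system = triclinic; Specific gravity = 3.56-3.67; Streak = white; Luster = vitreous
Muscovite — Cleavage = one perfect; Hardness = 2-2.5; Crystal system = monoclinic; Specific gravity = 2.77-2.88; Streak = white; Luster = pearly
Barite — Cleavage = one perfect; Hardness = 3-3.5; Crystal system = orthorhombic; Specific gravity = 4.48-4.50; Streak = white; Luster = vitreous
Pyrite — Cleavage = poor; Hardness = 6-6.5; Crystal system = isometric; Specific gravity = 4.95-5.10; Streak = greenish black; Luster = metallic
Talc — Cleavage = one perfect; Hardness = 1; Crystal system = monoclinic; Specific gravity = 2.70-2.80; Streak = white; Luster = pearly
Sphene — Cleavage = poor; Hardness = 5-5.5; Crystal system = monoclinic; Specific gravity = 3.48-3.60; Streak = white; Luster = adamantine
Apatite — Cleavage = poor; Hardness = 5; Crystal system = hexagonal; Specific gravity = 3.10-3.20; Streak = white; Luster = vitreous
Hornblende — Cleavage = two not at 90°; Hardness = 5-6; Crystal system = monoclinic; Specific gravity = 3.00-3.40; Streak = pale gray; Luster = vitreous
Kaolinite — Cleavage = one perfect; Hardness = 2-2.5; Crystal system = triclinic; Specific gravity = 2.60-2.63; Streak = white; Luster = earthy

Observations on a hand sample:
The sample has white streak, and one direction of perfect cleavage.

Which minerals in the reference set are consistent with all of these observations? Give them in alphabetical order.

White streak rules out Sphalerite, Chalcopyrite, Pyrite, Hornblende.
One direction of perfect cleavage eliminates Halite, Serpentine, Sphene, Apatite.
Remaining candidates: Barite, Biotite, Gypsum, Kaolinite, Kyanite, Muscovite, Sillimanite, Talc.

Barite, Biotite, Gypsum, Kaolinite, Kyanite, Muscovite, Sillimanite, Talc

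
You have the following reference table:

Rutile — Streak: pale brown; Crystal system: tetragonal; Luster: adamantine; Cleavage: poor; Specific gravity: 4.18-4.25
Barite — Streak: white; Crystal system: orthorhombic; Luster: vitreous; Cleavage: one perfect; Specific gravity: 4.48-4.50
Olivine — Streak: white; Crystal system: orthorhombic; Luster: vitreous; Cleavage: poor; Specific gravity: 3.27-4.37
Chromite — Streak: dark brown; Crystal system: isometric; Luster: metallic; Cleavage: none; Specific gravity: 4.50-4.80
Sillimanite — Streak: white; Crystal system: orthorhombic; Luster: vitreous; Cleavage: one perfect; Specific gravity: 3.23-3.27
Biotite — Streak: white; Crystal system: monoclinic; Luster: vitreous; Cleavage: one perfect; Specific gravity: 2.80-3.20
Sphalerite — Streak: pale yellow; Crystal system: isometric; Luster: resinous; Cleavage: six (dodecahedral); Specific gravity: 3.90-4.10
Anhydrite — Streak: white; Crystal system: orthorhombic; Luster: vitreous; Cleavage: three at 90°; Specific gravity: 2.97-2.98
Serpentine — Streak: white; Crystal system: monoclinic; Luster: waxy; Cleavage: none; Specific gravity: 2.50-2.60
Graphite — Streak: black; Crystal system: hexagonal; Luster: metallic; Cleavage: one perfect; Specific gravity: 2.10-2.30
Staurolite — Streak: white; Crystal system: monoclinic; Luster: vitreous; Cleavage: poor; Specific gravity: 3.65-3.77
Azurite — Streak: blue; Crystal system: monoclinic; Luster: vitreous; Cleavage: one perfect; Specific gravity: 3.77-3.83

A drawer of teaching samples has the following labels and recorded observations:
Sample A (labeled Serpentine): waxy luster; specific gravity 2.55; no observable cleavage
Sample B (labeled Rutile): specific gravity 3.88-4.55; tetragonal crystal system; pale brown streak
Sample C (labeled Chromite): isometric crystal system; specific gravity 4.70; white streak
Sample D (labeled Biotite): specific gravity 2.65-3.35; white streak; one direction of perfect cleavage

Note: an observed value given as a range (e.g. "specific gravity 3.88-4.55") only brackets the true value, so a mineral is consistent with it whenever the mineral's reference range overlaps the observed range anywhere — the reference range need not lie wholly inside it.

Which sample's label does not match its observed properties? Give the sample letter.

C

Sample A: all recorded properties match Serpentine.
Sample B: all recorded properties match Rutile.
Sample C: Chromite has dark brown streak, but the record shows white streak — this label is wrong.
Sample D: all recorded properties match Biotite.
Sample C is the mislabeled one.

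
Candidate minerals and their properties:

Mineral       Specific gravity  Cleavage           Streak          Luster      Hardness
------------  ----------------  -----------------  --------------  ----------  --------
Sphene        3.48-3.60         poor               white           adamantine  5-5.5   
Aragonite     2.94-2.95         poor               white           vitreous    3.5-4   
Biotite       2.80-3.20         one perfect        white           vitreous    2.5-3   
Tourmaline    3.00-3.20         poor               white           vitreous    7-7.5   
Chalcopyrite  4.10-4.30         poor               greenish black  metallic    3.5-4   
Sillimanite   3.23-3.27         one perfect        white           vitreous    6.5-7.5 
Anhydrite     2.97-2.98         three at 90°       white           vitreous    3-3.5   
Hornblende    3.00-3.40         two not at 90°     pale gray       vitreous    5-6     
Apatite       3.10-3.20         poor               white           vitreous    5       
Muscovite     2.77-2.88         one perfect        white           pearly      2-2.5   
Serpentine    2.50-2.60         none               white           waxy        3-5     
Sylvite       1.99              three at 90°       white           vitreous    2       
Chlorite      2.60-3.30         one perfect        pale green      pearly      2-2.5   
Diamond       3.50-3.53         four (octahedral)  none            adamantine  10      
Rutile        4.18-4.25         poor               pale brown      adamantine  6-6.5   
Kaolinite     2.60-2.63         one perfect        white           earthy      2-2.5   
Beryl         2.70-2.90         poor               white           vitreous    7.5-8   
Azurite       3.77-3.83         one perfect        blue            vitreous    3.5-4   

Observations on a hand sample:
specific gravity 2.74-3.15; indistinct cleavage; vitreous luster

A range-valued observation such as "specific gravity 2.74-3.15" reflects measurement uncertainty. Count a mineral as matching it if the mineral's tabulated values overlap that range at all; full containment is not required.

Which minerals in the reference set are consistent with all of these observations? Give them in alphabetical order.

Specific gravity 2.74-3.15 — leaves Aragonite, Biotite, Tourmaline, Anhydrite, Hornblende, Apatite, Muscovite, Chlorite, Beryl.
Indistinct cleavage — narrows the field to Aragonite, Tourmaline, Apatite, Beryl.
Vitreous luster — every remaining candidate is consistent.
The minerals that satisfy all observations are Apatite, Aragonite, Beryl, Tourmaline.

Apatite, Aragonite, Beryl, Tourmaline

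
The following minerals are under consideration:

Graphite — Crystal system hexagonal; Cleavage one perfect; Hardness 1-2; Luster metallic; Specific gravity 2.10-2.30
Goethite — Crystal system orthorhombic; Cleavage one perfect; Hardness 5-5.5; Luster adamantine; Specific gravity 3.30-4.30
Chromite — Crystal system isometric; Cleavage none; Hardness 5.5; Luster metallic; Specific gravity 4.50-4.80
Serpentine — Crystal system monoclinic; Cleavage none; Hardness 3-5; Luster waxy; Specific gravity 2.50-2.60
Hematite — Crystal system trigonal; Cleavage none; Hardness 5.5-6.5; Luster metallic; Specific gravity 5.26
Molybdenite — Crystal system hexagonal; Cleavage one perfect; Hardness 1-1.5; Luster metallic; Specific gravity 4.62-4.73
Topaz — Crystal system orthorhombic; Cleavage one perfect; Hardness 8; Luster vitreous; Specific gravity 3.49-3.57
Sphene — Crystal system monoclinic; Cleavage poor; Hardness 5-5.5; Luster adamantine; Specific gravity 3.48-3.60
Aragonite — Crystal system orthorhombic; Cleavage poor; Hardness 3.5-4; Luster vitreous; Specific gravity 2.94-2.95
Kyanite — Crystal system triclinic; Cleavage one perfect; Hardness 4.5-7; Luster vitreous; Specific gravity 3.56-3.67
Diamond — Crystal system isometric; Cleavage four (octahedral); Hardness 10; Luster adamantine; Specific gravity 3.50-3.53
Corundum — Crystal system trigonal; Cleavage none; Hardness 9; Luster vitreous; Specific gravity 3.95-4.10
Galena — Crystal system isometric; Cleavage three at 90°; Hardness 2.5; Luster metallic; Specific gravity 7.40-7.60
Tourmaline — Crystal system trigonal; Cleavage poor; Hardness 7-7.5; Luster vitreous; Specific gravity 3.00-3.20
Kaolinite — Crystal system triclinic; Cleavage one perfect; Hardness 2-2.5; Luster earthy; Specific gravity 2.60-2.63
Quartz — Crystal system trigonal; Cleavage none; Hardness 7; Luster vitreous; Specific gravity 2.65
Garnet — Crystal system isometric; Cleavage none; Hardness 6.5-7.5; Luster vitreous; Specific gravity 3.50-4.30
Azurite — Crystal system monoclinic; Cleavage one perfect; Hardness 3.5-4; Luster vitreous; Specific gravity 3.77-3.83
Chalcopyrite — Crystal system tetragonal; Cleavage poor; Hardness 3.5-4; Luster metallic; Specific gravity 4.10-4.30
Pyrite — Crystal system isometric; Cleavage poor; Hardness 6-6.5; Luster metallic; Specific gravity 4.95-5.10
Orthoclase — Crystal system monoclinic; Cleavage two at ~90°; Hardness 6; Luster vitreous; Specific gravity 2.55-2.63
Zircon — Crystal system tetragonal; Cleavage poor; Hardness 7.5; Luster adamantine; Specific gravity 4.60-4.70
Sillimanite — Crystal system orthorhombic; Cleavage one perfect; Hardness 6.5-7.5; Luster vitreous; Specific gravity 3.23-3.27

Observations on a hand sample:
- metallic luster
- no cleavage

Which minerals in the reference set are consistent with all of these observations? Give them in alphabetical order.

Metallic luster — narrows the field to Graphite, Chromite, Hematite, Molybdenite, Galena, Chalcopyrite, Pyrite.
No cleavage — leaves Chromite, Hematite.
Remaining candidates: Chromite, Hematite.

Chromite, Hematite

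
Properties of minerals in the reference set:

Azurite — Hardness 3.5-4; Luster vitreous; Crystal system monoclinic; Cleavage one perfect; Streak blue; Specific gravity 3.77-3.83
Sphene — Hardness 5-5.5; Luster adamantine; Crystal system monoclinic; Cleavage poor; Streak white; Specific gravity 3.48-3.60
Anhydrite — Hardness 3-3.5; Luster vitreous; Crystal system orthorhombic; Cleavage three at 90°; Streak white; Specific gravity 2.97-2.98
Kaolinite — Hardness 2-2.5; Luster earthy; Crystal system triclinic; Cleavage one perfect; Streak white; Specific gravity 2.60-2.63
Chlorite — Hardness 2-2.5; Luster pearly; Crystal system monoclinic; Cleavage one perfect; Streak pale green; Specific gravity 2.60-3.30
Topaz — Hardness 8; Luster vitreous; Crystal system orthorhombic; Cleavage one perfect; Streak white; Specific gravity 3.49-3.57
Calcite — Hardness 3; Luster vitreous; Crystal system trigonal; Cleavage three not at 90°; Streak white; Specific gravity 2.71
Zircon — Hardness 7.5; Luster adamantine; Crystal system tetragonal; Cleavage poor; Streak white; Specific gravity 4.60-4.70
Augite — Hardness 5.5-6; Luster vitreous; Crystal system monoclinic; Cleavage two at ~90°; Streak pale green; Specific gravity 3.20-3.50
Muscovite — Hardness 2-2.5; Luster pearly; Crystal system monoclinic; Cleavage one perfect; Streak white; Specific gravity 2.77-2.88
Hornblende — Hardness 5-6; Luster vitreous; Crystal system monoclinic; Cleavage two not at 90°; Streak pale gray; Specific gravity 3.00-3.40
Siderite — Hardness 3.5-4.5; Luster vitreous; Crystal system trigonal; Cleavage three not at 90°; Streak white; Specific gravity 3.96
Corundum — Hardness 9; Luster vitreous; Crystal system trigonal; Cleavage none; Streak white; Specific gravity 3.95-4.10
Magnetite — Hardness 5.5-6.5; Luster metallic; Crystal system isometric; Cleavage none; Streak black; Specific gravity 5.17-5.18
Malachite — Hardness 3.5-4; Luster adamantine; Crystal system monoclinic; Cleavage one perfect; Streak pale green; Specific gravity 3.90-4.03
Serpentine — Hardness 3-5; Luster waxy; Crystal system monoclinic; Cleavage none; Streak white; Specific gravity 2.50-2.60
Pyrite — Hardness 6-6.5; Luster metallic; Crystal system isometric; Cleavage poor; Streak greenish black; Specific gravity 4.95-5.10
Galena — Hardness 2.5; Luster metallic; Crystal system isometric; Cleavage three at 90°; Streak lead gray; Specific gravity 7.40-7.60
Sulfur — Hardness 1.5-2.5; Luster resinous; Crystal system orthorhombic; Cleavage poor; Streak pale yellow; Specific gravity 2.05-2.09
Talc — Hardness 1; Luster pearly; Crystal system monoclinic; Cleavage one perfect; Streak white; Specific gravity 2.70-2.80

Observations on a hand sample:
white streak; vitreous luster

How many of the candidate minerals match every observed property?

White streak: narrows the field to Sphene, Anhydrite, Kaolinite, Topaz, Calcite, Zircon, Muscovite, Siderite, Corundum, Serpentine, Talc.
Vitreous luster: only Anhydrite, Topaz, Calcite, Siderite, Corundum remain.
Consistent with every observation: Anhydrite, Calcite, Corundum, Siderite, Topaz.
That is 5 minerals.

5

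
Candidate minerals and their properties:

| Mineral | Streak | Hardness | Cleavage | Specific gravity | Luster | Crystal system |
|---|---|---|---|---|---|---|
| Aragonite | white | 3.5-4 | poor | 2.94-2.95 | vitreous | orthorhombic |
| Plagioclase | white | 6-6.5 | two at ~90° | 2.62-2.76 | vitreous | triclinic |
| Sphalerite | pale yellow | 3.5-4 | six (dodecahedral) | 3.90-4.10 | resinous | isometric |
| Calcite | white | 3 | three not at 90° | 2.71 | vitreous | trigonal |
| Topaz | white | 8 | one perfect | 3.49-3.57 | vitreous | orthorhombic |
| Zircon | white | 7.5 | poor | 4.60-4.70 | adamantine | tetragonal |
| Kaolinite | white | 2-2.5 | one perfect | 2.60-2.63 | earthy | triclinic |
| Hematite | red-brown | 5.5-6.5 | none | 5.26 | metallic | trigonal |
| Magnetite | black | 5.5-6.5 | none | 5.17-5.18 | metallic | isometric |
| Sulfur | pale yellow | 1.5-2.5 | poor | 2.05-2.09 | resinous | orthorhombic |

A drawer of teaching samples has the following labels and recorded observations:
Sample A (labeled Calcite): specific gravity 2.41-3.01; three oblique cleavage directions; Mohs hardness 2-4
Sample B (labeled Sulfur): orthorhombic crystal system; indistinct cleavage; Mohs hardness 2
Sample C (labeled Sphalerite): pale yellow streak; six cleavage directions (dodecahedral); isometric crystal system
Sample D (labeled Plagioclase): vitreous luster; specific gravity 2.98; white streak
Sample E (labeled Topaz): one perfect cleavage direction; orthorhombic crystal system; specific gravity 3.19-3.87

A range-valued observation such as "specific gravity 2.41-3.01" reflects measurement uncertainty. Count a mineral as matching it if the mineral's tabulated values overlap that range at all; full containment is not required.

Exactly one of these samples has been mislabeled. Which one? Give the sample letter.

Sample A: every observation is compatible with the reference values for Calcite.
Sample B: every observation is compatible with the reference values for Sulfur.
Sample C: every observation is compatible with the reference values for Sphalerite.
Sample D: Plagioclase has SG 2.62-2.76, but the record shows specific gravity 2.98 — this label is wrong.
Sample E: every observation is compatible with the reference values for Topaz.
Only sample D is inconsistent with its label.

D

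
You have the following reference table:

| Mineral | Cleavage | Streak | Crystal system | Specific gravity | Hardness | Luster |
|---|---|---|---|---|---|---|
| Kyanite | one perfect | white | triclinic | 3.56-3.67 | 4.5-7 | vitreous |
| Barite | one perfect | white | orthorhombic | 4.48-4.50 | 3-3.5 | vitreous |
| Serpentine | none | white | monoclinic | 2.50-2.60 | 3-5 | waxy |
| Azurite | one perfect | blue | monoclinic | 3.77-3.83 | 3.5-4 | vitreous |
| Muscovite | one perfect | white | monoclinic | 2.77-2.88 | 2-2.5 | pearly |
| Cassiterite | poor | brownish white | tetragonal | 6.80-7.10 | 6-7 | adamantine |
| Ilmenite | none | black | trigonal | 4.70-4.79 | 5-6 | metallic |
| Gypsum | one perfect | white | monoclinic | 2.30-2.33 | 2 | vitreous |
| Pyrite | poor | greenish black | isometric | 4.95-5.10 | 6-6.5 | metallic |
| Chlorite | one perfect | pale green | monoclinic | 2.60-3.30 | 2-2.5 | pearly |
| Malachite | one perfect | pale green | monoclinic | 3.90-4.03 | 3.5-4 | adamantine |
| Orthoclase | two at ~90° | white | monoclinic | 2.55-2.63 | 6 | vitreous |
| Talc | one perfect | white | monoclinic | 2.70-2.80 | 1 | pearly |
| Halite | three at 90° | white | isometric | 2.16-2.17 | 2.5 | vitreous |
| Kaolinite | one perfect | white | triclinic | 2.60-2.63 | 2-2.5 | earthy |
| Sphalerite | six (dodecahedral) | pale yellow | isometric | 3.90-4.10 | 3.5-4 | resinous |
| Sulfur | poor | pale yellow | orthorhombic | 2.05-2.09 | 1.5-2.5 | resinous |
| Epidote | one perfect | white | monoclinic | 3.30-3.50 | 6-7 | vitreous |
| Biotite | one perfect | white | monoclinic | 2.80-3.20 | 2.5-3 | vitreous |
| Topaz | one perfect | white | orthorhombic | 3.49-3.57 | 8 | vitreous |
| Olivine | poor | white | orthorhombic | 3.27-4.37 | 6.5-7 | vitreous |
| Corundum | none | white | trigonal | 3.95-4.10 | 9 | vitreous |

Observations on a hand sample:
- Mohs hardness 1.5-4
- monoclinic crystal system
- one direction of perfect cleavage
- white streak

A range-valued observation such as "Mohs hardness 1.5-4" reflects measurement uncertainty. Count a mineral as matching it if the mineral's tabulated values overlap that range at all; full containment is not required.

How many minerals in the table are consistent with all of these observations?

3

Mohs hardness 1.5-4: narrows the field to Barite, Serpentine, Azurite, Muscovite, Gypsum, Chlorite, Malachite, Halite, Kaolinite, Sphalerite, Sulfur, Biotite.
Monoclinic crystal system rules out Barite, Halite, Kaolinite, Sphalerite, Sulfur.
One direction of perfect cleavage excludes Serpentine.
White streak rules out Azurite, Chlorite, Malachite.
Consistent with every observation: Biotite, Gypsum, Muscovite.
That is 3 minerals.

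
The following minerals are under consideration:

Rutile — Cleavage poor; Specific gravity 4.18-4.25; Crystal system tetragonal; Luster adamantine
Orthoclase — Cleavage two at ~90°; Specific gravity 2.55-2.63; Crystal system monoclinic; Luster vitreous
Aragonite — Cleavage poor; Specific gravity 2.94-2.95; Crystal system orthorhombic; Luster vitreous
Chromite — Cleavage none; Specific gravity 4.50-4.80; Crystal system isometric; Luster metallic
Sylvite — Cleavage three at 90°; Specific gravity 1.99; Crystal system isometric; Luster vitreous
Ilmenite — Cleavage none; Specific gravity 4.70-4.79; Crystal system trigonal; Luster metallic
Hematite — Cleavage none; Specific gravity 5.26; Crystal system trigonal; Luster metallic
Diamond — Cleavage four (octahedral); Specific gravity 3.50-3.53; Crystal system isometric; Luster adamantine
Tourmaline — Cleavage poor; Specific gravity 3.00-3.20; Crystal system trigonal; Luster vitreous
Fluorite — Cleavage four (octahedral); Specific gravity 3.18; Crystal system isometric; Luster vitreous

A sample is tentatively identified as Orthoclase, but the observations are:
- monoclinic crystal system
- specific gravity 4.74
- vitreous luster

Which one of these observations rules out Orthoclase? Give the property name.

Monoclinic crystal system: Orthoclase has monoclinic system — matches.
Specific gravity 4.74: Orthoclase has SG 2.55-2.63 — inconsistent.
Vitreous luster: Orthoclase has vitreous luster — matches.
The specific gravity is the one property that does not fit.

specific gravity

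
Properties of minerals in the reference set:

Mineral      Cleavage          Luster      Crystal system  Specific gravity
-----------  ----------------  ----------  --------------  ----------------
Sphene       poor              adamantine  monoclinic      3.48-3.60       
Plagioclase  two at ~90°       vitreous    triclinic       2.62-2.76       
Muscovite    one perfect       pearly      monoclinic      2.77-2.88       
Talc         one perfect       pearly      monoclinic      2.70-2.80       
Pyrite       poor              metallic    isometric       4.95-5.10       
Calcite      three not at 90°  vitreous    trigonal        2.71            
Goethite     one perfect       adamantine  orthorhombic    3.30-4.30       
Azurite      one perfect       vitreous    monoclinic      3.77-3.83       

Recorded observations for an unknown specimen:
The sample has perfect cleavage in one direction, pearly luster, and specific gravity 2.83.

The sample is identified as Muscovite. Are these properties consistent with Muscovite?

Perfect cleavage in one direction — is consistent with Muscovite (cleavage one perfect).
Pearly luster — is consistent with Muscovite (pearly luster).
Specific gravity 2.83 — is consistent with Muscovite (SG 2.77-2.88).
Every observed property is compatible with the reference values for Muscovite.

Yes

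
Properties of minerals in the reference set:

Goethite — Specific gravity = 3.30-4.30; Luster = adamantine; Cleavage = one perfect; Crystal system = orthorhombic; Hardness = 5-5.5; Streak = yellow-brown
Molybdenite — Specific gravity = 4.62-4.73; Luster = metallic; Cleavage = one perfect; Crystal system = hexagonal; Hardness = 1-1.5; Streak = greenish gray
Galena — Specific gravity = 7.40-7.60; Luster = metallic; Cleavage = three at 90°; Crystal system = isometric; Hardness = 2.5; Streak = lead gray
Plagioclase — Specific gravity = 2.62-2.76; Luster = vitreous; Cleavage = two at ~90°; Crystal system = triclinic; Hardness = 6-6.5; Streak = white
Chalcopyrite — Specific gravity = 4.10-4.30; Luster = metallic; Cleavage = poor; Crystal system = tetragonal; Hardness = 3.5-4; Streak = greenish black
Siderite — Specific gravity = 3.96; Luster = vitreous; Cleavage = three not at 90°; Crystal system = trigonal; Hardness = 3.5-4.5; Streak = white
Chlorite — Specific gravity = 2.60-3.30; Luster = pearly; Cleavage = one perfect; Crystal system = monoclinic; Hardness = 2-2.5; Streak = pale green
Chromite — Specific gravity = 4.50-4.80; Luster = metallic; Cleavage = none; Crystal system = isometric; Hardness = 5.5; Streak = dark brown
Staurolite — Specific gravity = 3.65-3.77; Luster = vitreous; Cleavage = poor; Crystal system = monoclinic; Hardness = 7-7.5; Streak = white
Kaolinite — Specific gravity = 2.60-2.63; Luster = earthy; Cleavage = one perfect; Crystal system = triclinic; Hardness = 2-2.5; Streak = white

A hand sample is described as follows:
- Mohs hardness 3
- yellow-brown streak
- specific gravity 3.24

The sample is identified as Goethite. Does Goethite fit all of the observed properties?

No

Mohs hardness 3 — Goethite has hardness 5-5.5; inconsistent.
Yellow-brown streak — consistent with Goethite (yellow-brown streak).
Specific gravity 3.24 — Goethite has SG 3.30-4.30; inconsistent.
2 of the observed properties are inconsistent with Goethite.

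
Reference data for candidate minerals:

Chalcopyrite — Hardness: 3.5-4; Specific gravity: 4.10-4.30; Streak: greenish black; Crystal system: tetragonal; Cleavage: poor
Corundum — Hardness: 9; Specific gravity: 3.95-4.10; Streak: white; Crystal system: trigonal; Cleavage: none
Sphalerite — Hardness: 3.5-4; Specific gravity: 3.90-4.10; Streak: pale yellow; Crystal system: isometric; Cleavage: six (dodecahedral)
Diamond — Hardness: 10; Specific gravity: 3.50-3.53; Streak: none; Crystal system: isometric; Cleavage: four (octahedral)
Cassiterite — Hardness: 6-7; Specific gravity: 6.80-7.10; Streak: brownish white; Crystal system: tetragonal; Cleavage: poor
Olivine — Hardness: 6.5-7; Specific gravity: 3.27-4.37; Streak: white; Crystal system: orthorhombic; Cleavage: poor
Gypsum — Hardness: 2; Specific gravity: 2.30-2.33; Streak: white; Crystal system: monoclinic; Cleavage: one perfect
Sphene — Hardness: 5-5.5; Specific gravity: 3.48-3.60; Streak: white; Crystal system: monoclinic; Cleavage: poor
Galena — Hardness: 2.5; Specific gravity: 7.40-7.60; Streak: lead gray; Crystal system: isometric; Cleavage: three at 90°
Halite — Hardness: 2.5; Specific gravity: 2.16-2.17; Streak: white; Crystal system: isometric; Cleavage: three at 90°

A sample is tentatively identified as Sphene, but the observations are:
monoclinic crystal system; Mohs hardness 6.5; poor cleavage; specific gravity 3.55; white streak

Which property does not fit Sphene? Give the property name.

Monoclinic crystal system: Sphene has monoclinic system — agrees.
Mohs hardness 6.5: Sphene has hardness 5-5.5 — outside the reference range.
Poor cleavage: Sphene has cleavage poor — agrees.
Specific gravity 3.55: Sphene has SG 3.48-3.60 — agrees.
White streak: Sphene has white streak — agrees.
Only the hardness is inconsistent.

hardness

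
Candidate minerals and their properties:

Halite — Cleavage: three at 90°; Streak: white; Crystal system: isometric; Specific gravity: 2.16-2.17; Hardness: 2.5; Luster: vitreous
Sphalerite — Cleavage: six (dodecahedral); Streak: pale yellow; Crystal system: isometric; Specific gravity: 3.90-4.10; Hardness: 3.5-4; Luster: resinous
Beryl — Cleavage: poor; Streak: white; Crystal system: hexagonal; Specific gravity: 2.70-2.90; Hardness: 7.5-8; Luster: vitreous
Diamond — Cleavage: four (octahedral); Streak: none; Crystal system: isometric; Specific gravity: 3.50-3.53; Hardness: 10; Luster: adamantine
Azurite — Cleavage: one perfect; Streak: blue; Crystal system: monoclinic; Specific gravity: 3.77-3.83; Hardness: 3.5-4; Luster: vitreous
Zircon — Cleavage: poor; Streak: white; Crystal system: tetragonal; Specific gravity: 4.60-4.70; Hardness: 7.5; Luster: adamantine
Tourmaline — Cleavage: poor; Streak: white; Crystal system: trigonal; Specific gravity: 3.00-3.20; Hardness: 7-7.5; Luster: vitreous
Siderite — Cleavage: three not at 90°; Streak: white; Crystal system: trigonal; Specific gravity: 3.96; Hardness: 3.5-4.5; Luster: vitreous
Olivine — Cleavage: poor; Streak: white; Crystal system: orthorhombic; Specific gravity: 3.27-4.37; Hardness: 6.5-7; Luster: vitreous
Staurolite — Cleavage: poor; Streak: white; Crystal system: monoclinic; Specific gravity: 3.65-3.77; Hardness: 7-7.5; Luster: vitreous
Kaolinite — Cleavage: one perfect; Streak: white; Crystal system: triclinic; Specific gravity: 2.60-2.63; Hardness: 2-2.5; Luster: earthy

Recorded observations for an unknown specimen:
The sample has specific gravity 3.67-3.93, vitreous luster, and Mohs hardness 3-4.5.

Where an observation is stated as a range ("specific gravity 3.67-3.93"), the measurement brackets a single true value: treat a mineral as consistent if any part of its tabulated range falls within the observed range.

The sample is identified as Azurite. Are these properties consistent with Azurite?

Yes

Specific gravity 3.67-3.93 — matches Azurite (SG 3.77-3.83).
Vitreous luster — matches Azurite (vitreous luster).
Mohs hardness 3-4.5 — matches Azurite (hardness 3.5-4).
Every observed property is compatible with the reference values for Azurite.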